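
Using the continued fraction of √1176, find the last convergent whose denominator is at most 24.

√1176 = [34; 3, 2, 2, 2, 3, 68, …] (period length 6).
Convergents:
  p_0/q_0 = 34/1
  p_1/q_1 = 103/3
  p_2/q_2 = 240/7
  p_3/q_3 = 583/17
  p_4/q_4 = 1406/41
q_3 = 17 ≤ 24 < 41 = q_4, so the answer is 583/17.

583/17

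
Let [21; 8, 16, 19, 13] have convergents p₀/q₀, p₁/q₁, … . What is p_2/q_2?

Using pₖ = aₖpₖ₋₁ + pₖ₋₂, qₖ = aₖqₖ₋₁ + qₖ₋₂ (with p₋₁=1, p₋₂=0, q₋₁=0, q₋₂=1):
  k=0: a=21, p=21, q=1
  k=1: a=8, p=169, q=8
  k=2: a=16, p=2725, q=129

2725/129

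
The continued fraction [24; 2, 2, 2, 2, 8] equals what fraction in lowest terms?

Fold from the inside: start with 8/1.
  2 + 1/8 = 17/8
  2 + 8/17 = 42/17
  2 + 17/42 = 101/42
  2 + 42/101 = 244/101
  24 + 101/244 = 5957/244

5957/244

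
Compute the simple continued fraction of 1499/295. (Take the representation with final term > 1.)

[5; 12, 3, 2, 3]

1499 = 5×295 + 24
295 = 12×24 + 7
24 = 3×7 + 3
7 = 2×3 + 1
3 = 3×1 + 0  (stop)
So 1499/295 = [5; 12, 3, 2, 3].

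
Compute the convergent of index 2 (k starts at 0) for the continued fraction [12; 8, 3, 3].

303/25

Using pₖ = aₖpₖ₋₁ + pₖ₋₂, qₖ = aₖqₖ₋₁ + qₖ₋₂ (with p₋₁=1, p₋₂=0, q₋₁=0, q₋₂=1):
  k=0: a=12, p=12, q=1
  k=1: a=8, p=97, q=8
  k=2: a=3, p=303, q=25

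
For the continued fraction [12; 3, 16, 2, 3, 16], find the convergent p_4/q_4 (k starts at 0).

Using pₖ = aₖpₖ₋₁ + pₖ₋₂, qₖ = aₖqₖ₋₁ + qₖ₋₂ (with p₋₁=1, p₋₂=0, q₋₁=0, q₋₂=1):
  k=0: a=12, p=12, q=1
  k=1: a=3, p=37, q=3
  k=2: a=16, p=604, q=49
  k=3: a=2, p=1245, q=101
  k=4: a=3, p=4339, q=352

4339/352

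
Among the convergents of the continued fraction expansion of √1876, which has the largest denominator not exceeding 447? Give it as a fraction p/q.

√1876 = [43; 3, 5, 12, 5, 3, 86, …] (period length 6).
Convergents:
  p_0/q_0 = 43/1
  p_1/q_1 = 130/3
  p_2/q_2 = 693/16
  p_3/q_3 = 8446/195
  p_4/q_4 = 42923/991
q_3 = 195 ≤ 447 < 991 = q_4, so the answer is 8446/195.

8446/195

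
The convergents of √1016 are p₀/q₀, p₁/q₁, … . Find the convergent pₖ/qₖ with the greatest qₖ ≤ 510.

16033/503

√1016 = [31; 1, 6, 1, 62, …] (period length 4).
Convergents:
  p_0/q_0 = 31/1
  p_1/q_1 = 32/1
  p_2/q_2 = 223/7
  p_3/q_3 = 255/8
  p_4/q_4 = 16033/503
  p_5/q_5 = 16288/511
q_4 = 503 ≤ 510 < 511 = q_5, so the answer is 16033/503.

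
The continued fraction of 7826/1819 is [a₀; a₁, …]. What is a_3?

7826 = 4·1819 + 550   →  a_0 = 4
1819 = 3·550 + 169   →  a_1 = 3
550 = 3·169 + 43   →  a_2 = 3
169 = 3·43 + 40   →  a_3 = 3

3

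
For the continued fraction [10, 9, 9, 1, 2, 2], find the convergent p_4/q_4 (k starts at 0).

2669/264

Using pₖ = aₖpₖ₋₁ + pₖ₋₂, qₖ = aₖqₖ₋₁ + qₖ₋₂ (with p₋₁=1, p₋₂=0, q₋₁=0, q₋₂=1):
  k=0: a=10, p=10, q=1
  k=1: a=9, p=91, q=9
  k=2: a=9, p=829, q=82
  k=3: a=1, p=920, q=91
  k=4: a=2, p=2669, q=264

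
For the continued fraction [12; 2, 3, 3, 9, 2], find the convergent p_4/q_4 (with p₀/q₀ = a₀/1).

2661/214

Using pₖ = aₖpₖ₋₁ + pₖ₋₂, qₖ = aₖqₖ₋₁ + qₖ₋₂ (with p₋₁=1, p₋₂=0, q₋₁=0, q₋₂=1):
  k=0: a=12, p=12, q=1
  k=1: a=2, p=25, q=2
  k=2: a=3, p=87, q=7
  k=3: a=3, p=286, q=23
  k=4: a=9, p=2661, q=214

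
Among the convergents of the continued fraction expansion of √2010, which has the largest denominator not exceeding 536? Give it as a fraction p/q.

23896/533

√2010 = [44; 1, 4, 1, 88, …] (period length 4).
Convergents:
  p_0/q_0 = 44/1
  p_1/q_1 = 45/1
  p_2/q_2 = 224/5
  p_3/q_3 = 269/6
  p_4/q_4 = 23896/533
  p_5/q_5 = 24165/539
q_4 = 533 ≤ 536 < 539 = q_5, so the answer is 23896/533.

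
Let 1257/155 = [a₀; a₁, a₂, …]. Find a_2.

1257 = 8·155 + 17   →  a_0 = 8
155 = 9·17 + 2   →  a_1 = 9
17 = 8·2 + 1   →  a_2 = 8

8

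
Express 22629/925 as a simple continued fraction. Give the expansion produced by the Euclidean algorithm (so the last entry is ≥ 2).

22629 = 24·925 + 429
925 = 2·429 + 67
429 = 6·67 + 27
67 = 2·27 + 13
27 = 2·13 + 1
13 = 13·1 + 0  (stop)
So 22629/925 = [24; 2, 6, 2, 2, 13].

[24; 2, 6, 2, 2, 13]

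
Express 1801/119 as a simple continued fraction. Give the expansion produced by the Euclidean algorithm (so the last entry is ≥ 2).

[15; 7, 2, 3, 2]

1801 = 15*119 + 16
119 = 7*16 + 7
16 = 2*7 + 2
7 = 3*2 + 1
2 = 2*1 + 0  (stop)
So 1801/119 = [15; 7, 2, 3, 2].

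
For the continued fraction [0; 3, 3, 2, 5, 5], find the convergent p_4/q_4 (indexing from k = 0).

Using pₖ = aₖpₖ₋₁ + pₖ₋₂, qₖ = aₖqₖ₋₁ + qₖ₋₂ (with p₋₁=1, p₋₂=0, q₋₁=0, q₋₂=1):
  k=0: a=0, p=0, q=1
  k=1: a=3, p=1, q=3
  k=2: a=3, p=3, q=10
  k=3: a=2, p=7, q=23
  k=4: a=5, p=38, q=125

38/125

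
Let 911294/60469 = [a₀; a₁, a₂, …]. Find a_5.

911294 = 15·60469 + 4259   →  a_0 = 15
60469 = 14·4259 + 843   →  a_1 = 14
4259 = 5·843 + 44   →  a_2 = 5
843 = 19·44 + 7   →  a_3 = 19
44 = 6·7 + 2   →  a_4 = 6
7 = 3·2 + 1   →  a_5 = 3

3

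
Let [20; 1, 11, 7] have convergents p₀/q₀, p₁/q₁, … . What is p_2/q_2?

251/12

Using pₖ = aₖpₖ₋₁ + pₖ₋₂, qₖ = aₖqₖ₋₁ + qₖ₋₂ (with p₋₁=1, p₋₂=0, q₋₁=0, q₋₂=1):
  k=0: a=20, p=20, q=1
  k=1: a=1, p=21, q=1
  k=2: a=11, p=251, q=12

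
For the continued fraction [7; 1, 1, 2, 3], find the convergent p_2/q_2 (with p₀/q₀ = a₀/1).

Using pₖ = aₖpₖ₋₁ + pₖ₋₂, qₖ = aₖqₖ₋₁ + qₖ₋₂ (with p₋₁=1, p₋₂=0, q₋₁=0, q₋₂=1):
  k=0: a=7, p=7, q=1
  k=1: a=1, p=8, q=1
  k=2: a=1, p=15, q=2

15/2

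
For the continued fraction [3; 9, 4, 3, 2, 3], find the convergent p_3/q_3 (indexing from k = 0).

373/120

Using pₖ = aₖpₖ₋₁ + pₖ₋₂, qₖ = aₖqₖ₋₁ + qₖ₋₂ (with p₋₁=1, p₋₂=0, q₋₁=0, q₋₂=1):
  k=0: a=3, p=3, q=1
  k=1: a=9, p=28, q=9
  k=2: a=4, p=115, q=37
  k=3: a=3, p=373, q=120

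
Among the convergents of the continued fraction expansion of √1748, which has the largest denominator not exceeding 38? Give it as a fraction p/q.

√1748 = [41; 1, 4, 4, 4, 1, 82, …] (period length 6).
Convergents:
  p_0/q_0 = 41/1
  p_1/q_1 = 42/1
  p_2/q_2 = 209/5
  p_3/q_3 = 878/21
  p_4/q_4 = 3721/89
q_3 = 21 ≤ 38 < 89 = q_4, so the answer is 878/21.

878/21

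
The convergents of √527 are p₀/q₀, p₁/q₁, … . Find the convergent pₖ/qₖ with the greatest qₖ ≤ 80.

√527 = [22; 1, 21, 1, 44, …] (period length 4).
Convergents:
  p_0/q_0 = 22/1
  p_1/q_1 = 23/1
  p_2/q_2 = 505/22
  p_3/q_3 = 528/23
  p_4/q_4 = 23737/1034
q_3 = 23 ≤ 80 < 1034 = q_4, so the answer is 528/23.

528/23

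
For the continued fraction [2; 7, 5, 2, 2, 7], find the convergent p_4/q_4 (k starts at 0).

415/194

Using pₖ = aₖpₖ₋₁ + pₖ₋₂, qₖ = aₖqₖ₋₁ + qₖ₋₂ (with p₋₁=1, p₋₂=0, q₋₁=0, q₋₂=1):
  k=0: a=2, p=2, q=1
  k=1: a=7, p=15, q=7
  k=2: a=5, p=77, q=36
  k=3: a=2, p=169, q=79
  k=4: a=2, p=415, q=194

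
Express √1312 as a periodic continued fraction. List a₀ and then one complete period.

[36; 4, 1, 1, 17, 1, 1, 4, 72]

a₀ = ⌊√1312⌋ = 36.
With m₀=0, d₀=1 and mₖ₊₁ = dₖaₖ − mₖ, dₖ₊₁ = (n − mₖ₊₁²)/dₖ, aₖ₊₁ = ⌊(a₀+mₖ₊₁)/dₖ₊₁⌋:
  k=1: m=36, d=16, a=4
  k=2: m=28, d=33, a=1
  k=3: m=5, d=39, a=1
  k=4: m=34, d=4, a=17
  k=5: m=34, d=39, a=1
  k=6: m=5, d=33, a=1
  k=7: m=28, d=16, a=4
  k=8: m=36, d=1, a=72
d=1 and a=2a₀=72 at k=8, so the next step gives (m, d) = (36, 16) again — its k=1 value — and the period has length 8.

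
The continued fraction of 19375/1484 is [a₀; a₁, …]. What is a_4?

19375 = 13·1484 + 83   →  a_0 = 13
1484 = 17·83 + 73   →  a_1 = 17
83 = 1·73 + 10   →  a_2 = 1
73 = 7·10 + 3   →  a_3 = 7
10 = 3·3 + 1   →  a_4 = 3

3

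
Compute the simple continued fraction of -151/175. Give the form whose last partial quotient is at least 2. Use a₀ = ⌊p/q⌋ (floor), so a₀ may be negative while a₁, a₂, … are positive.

[-1; 7, 3, 2, 3]

-151 = -1*175 + 24
175 = 7*24 + 7
24 = 3*7 + 3
7 = 2*3 + 1
3 = 3*1 + 0  (stop)
So -151/175 = [-1; 7, 3, 2, 3].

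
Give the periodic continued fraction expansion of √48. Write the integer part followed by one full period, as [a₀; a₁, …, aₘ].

[6; 1, 12]

a₀ = ⌊√48⌋ = 6.
With m₀=0, d₀=1 and mₖ₊₁ = dₖaₖ − mₖ, dₖ₊₁ = (n − mₖ₊₁²)/dₖ, aₖ₊₁ = ⌊(a₀+mₖ₊₁)/dₖ₊₁⌋:
  k=1: m=6, d=12, a=1
  k=2: m=6, d=1, a=12
d=1 and a=2a₀=12 at k=2, so the next step gives (m, d) = (6, 12) again — its k=1 value — and the period has length 2.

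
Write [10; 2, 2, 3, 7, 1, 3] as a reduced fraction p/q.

5695/547

Fold from the inside: start with 3/1.
  1 + 1/3 = 4/3
  7 + 3/4 = 31/4
  3 + 4/31 = 97/31
  2 + 31/97 = 225/97
  2 + 97/225 = 547/225
  10 + 225/547 = 5695/547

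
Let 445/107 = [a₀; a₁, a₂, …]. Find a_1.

6

445 = 4·107 + 17   →  a_0 = 4
107 = 6·17 + 5   →  a_1 = 6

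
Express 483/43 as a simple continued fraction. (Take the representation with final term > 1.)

[11; 4, 3, 3]

483 = 11*43 + 10
43 = 4*10 + 3
10 = 3*3 + 1
3 = 3*1 + 0  (stop)
So 483/43 = [11; 4, 3, 3].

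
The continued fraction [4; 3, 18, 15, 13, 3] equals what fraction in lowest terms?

Fold from the inside: start with 3/1.
  13 + 1/3 = 40/3
  15 + 3/40 = 603/40
  18 + 40/603 = 10894/603
  3 + 603/10894 = 33285/10894
  4 + 10894/33285 = 144034/33285

144034/33285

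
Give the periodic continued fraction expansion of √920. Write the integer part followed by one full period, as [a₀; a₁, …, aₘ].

a₀ = ⌊√920⌋ = 30.
With m₀=0, d₀=1 and mₖ₊₁ = dₖaₖ − mₖ, dₖ₊₁ = (n − mₖ₊₁²)/dₖ, aₖ₊₁ = ⌊(a₀+mₖ₊₁)/dₖ₊₁⌋:
  k=1: m=30, d=20, a=3
  k=2: m=30, d=1, a=60
d=1 and a=2a₀=60 at k=2, so the next step gives (m, d) = (30, 20) again — its k=1 value — and the period has length 2.

[30; 3, 60]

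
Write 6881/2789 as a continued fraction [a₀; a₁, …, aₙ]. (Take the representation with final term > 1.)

6881 = 2×2789 + 1303
2789 = 2×1303 + 183
1303 = 7×183 + 22
183 = 8×22 + 7
22 = 3×7 + 1
7 = 7×1 + 0  (stop)
So 6881/2789 = [2; 2, 7, 8, 3, 7].

[2; 2, 7, 8, 3, 7]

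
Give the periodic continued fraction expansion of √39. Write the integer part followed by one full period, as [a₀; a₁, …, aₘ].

a₀ = ⌊√39⌋ = 6.
With m₀=0, d₀=1 and mₖ₊₁ = dₖaₖ − mₖ, dₖ₊₁ = (n − mₖ₊₁²)/dₖ, aₖ₊₁ = ⌊(a₀+mₖ₊₁)/dₖ₊₁⌋:
  k=1: m=6, d=3, a=4
  k=2: m=6, d=1, a=12
d=1 and a=2a₀=12 at k=2, so the next step gives (m, d) = (6, 3) again — its k=1 value — and the period has length 2.

[6; 4, 12]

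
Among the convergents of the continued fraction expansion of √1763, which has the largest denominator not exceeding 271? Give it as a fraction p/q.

√1763 = [41; 1, 82, …] (period length 2).
Convergents:
  p_0/q_0 = 41/1
  p_1/q_1 = 42/1
  p_2/q_2 = 3485/83
  p_3/q_3 = 3527/84
  p_4/q_4 = 292699/6971
q_3 = 84 ≤ 271 < 6971 = q_4, so the answer is 3527/84.

3527/84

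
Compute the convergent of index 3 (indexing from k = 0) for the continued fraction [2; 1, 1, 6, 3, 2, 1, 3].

Using pₖ = aₖpₖ₋₁ + pₖ₋₂, qₖ = aₖqₖ₋₁ + qₖ₋₂ (with p₋₁=1, p₋₂=0, q₋₁=0, q₋₂=1):
  k=0: a=2, p=2, q=1
  k=1: a=1, p=3, q=1
  k=2: a=1, p=5, q=2
  k=3: a=6, p=33, q=13

33/13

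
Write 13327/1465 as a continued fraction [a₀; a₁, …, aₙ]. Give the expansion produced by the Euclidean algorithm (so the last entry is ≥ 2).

13327 = 9×1465 + 142
1465 = 10×142 + 45
142 = 3×45 + 7
45 = 6×7 + 3
7 = 2×3 + 1
3 = 3×1 + 0  (stop)
So 13327/1465 = [9; 10, 3, 6, 2, 3].

[9; 10, 3, 6, 2, 3]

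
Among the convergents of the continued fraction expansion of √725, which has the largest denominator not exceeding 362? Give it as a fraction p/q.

√725 = [26; 1, 12, 2, 12, 1, 52, …] (period length 6).
Convergents:
  p_0/q_0 = 26/1
  p_1/q_1 = 27/1
  p_2/q_2 = 350/13
  p_3/q_3 = 727/27
  p_4/q_4 = 9074/337
  p_5/q_5 = 9801/364
q_4 = 337 ≤ 362 < 364 = q_5, so the answer is 9074/337.

9074/337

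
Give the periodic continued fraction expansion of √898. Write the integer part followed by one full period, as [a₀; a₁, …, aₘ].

a₀ = ⌊√898⌋ = 29.

[29; 1, 28, 1, 58]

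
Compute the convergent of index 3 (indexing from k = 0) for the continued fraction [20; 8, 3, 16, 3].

Using pₖ = aₖpₖ₋₁ + pₖ₋₂, qₖ = aₖqₖ₋₁ + qₖ₋₂ (with p₋₁=1, p₋₂=0, q₋₁=0, q₋₂=1):
  k=0: a=20, p=20, q=1
  k=1: a=8, p=161, q=8
  k=2: a=3, p=503, q=25
  k=3: a=16, p=8209, q=408

8209/408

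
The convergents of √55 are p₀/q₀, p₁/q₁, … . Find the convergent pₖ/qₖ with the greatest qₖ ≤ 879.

√55 = [7; 2, 2, 2, 14, …] (period length 4).
Convergents:
  p_0/q_0 = 7/1
  p_1/q_1 = 15/2
  p_2/q_2 = 37/5
  p_3/q_3 = 89/12
  p_4/q_4 = 1283/173
  p_5/q_5 = 2655/358
  p_6/q_6 = 6593/889
q_5 = 358 ≤ 879 < 889 = q_6, so the answer is 2655/358.

2655/358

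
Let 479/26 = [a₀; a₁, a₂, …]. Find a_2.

479 = 18·26 + 11   →  a_0 = 18
26 = 2·11 + 4   →  a_1 = 2
11 = 2·4 + 3   →  a_2 = 2

2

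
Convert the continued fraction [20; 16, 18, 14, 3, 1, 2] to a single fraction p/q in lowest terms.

Using pₖ = aₖpₖ₋₁ + pₖ₋₂ and qₖ = aₖqₖ₋₁ + qₖ₋₂:
  k=0: a=20, p=20, q=1
  k=1: a=16, p=321, q=16
  k=2: a=18, p=5798, q=289
  k=3: a=14, p=81493, q=4062
  k=4: a=3, p=250277, q=12475
  k=5: a=1, p=331770, q=16537
  k=6: a=2, p=913817, q=45549

913817/45549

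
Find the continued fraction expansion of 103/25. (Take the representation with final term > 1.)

103 = 4×25 + 3
25 = 8×3 + 1
3 = 3×1 + 0  (stop)
So 103/25 = [4; 8, 3].

[4; 8, 3]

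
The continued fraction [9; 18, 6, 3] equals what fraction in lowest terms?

Fold from the inside: start with 3/1.
  6 + 1/3 = 19/3
  18 + 3/19 = 345/19
  9 + 19/345 = 3124/345

3124/345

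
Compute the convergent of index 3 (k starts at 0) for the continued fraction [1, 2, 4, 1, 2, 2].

Using pₖ = aₖpₖ₋₁ + pₖ₋₂, qₖ = aₖqₖ₋₁ + qₖ₋₂ (with p₋₁=1, p₋₂=0, q₋₁=0, q₋₂=1):
  k=0: a=1, p=1, q=1
  k=1: a=2, p=3, q=2
  k=2: a=4, p=13, q=9
  k=3: a=1, p=16, q=11

16/11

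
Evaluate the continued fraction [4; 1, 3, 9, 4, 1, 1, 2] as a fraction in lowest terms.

4143/871

Using pₖ = aₖpₖ₋₁ + pₖ₋₂ and qₖ = aₖqₖ₋₁ + qₖ₋₂:
  k=0: a=4, p=4, q=1
  k=1: a=1, p=5, q=1
  k=2: a=3, p=19, q=4
  k=3: a=9, p=176, q=37
  k=4: a=4, p=723, q=152
  k=5: a=1, p=899, q=189
  k=6: a=1, p=1622, q=341
  k=7: a=2, p=4143, q=871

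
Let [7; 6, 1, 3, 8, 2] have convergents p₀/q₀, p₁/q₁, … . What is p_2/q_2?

Using pₖ = aₖpₖ₋₁ + pₖ₋₂, qₖ = aₖqₖ₋₁ + qₖ₋₂ (with p₋₁=1, p₋₂=0, q₋₁=0, q₋₂=1):
  k=0: a=7, p=7, q=1
  k=1: a=6, p=43, q=6
  k=2: a=1, p=50, q=7

50/7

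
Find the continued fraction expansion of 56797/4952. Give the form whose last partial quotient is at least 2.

56797 = 11*4952 + 2325
4952 = 2*2325 + 302
2325 = 7*302 + 211
302 = 1*211 + 91
211 = 2*91 + 29
91 = 3*29 + 4
29 = 7*4 + 1
4 = 4*1 + 0  (stop)
So 56797/4952 = [11; 2, 7, 1, 2, 3, 7, 4].

[11; 2, 7, 1, 2, 3, 7, 4]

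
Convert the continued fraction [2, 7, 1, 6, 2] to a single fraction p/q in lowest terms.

251/118

Using pₖ = aₖpₖ₋₁ + pₖ₋₂ and qₖ = aₖqₖ₋₁ + qₖ₋₂:
  k=0: a=2, p=2, q=1
  k=1: a=7, p=15, q=7
  k=2: a=1, p=17, q=8
  k=3: a=6, p=117, q=55
  k=4: a=2, p=251, q=118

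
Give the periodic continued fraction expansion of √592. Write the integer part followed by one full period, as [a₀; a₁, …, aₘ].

a₀ = ⌊√592⌋ = 24.
With m₀=0, d₀=1 and mₖ₊₁ = dₖaₖ − mₖ, dₖ₊₁ = (n − mₖ₊₁²)/dₖ, aₖ₊₁ = ⌊(a₀+mₖ₊₁)/dₖ₊₁⌋:
  k=1: m=24, d=16, a=3
  k=2: m=24, d=1, a=48
d=1 and a=2a₀=48 at k=2, so the next step gives (m, d) = (24, 16) again — its k=1 value — and the period has length 2.

[24; 3, 48]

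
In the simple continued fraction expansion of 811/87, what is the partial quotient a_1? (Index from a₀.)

811 = 9·87 + 28   →  a_0 = 9
87 = 3·28 + 3   →  a_1 = 3

3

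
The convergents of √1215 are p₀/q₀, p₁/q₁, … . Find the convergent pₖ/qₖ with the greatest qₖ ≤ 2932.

102026/2927

√1215 = [34; 1, 5, 1, 68, …] (period length 4).
Convergents:
  p_0/q_0 = 34/1
  p_1/q_1 = 35/1
  p_2/q_2 = 209/6
  p_3/q_3 = 244/7
  p_4/q_4 = 16801/482
  p_5/q_5 = 17045/489
  p_6/q_6 = 102026/2927
  p_7/q_7 = 119071/3416
q_6 = 2927 ≤ 2932 < 3416 = q_7, so the answer is 102026/2927.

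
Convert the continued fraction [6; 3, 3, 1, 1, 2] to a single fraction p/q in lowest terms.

372/59

Using pₖ = aₖpₖ₋₁ + pₖ₋₂ and qₖ = aₖqₖ₋₁ + qₖ₋₂:
  k=0: a=6, p=6, q=1
  k=1: a=3, p=19, q=3
  k=2: a=3, p=63, q=10
  k=3: a=1, p=82, q=13
  k=4: a=1, p=145, q=23
  k=5: a=2, p=372, q=59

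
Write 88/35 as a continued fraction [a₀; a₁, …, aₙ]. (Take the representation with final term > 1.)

[2; 1, 1, 17]

88 = 2·35 + 18
35 = 1·18 + 17
18 = 1·17 + 1
17 = 17·1 + 0  (stop)
So 88/35 = [2; 1, 1, 17].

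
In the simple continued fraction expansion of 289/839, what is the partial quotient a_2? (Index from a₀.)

289 = 0·839 + 289   →  a_0 = 0
839 = 2·289 + 261   →  a_1 = 2
289 = 1·261 + 28   →  a_2 = 1

1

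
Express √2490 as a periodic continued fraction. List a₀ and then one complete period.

[49; 1, 8, 1, 98]

a₀ = ⌊√2490⌋ = 49.
With m₀=0, d₀=1 and mₖ₊₁ = dₖaₖ − mₖ, dₖ₊₁ = (n − mₖ₊₁²)/dₖ, aₖ₊₁ = ⌊(a₀+mₖ₊₁)/dₖ₊₁⌋:
  k=1: m=49, d=89, a=1
  k=2: m=40, d=10, a=8
  k=3: m=40, d=89, a=1
  k=4: m=49, d=1, a=98
d=1 and a=2a₀=98 at k=4, so the next step gives (m, d) = (49, 89) again — its k=1 value — and the period has length 4.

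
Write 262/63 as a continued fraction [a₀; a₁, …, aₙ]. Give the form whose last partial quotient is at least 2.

[4; 6, 3, 3]

262 = 4·63 + 10
63 = 6·10 + 3
10 = 3·3 + 1
3 = 3·1 + 0  (stop)
So 262/63 = [4; 6, 3, 3].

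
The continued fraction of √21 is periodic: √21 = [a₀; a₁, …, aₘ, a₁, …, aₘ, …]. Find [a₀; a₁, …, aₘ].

a₀ = ⌊√21⌋ = 4.
With m₀=0, d₀=1 and mₖ₊₁ = dₖaₖ − mₖ, dₖ₊₁ = (n − mₖ₊₁²)/dₖ, aₖ₊₁ = ⌊(a₀+mₖ₊₁)/dₖ₊₁⌋:
  k=1: m=4, d=5, a=1
  k=2: m=1, d=4, a=1
  k=3: m=3, d=3, a=2
  k=4: m=3, d=4, a=1
  k=5: m=1, d=5, a=1
  k=6: m=4, d=1, a=8
d=1 and a=2a₀=8 at k=6, so the next step gives (m, d) = (4, 5) again — its k=1 value — and the period has length 6.

[4; 1, 1, 2, 1, 1, 8]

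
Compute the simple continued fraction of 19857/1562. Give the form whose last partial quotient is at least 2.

[12; 1, 2, 2, 11, 3, 6]

19857 = 12×1562 + 1113
1562 = 1×1113 + 449
1113 = 2×449 + 215
449 = 2×215 + 19
215 = 11×19 + 6
19 = 3×6 + 1
6 = 6×1 + 0  (stop)
So 19857/1562 = [12; 1, 2, 2, 11, 3, 6].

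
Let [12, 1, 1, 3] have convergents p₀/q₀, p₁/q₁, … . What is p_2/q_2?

Using pₖ = aₖpₖ₋₁ + pₖ₋₂, qₖ = aₖqₖ₋₁ + qₖ₋₂ (with p₋₁=1, p₋₂=0, q₋₁=0, q₋₂=1):
  k=0: a=12, p=12, q=1
  k=1: a=1, p=13, q=1
  k=2: a=1, p=25, q=2

25/2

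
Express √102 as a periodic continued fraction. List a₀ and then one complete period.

a₀ = ⌊√102⌋ = 10.
With m₀=0, d₀=1 and mₖ₊₁ = dₖaₖ − mₖ, dₖ₊₁ = (n − mₖ₊₁²)/dₖ, aₖ₊₁ = ⌊(a₀+mₖ₊₁)/dₖ₊₁⌋:
  k=1: m=10, d=2, a=10
  k=2: m=10, d=1, a=20
d=1 and a=2a₀=20 at k=2, so the next step gives (m, d) = (10, 2) again — its k=1 value — and the period has length 2.

[10; 10, 20]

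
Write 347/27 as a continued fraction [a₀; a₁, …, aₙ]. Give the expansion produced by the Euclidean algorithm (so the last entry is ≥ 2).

347 = 12·27 + 23
27 = 1·23 + 4
23 = 5·4 + 3
4 = 1·3 + 1
3 = 3·1 + 0  (stop)
So 347/27 = [12; 1, 5, 1, 3].

[12; 1, 5, 1, 3]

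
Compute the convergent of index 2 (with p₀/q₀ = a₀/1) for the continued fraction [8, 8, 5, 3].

Using pₖ = aₖpₖ₋₁ + pₖ₋₂, qₖ = aₖqₖ₋₁ + qₖ₋₂ (with p₋₁=1, p₋₂=0, q₋₁=0, q₋₂=1):
  k=0: a=8, p=8, q=1
  k=1: a=8, p=65, q=8
  k=2: a=5, p=333, q=41

333/41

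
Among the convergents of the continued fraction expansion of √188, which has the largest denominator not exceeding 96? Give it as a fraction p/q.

√188 = [13; 1, 2, 2, 6, 2, 2, 1, 26, …] (period length 8).
Convergents:
  p_0/q_0 = 13/1
  p_1/q_1 = 14/1
  p_2/q_2 = 41/3
  p_3/q_3 = 96/7
  p_4/q_4 = 617/45
  p_5/q_5 = 1330/97
q_4 = 45 ≤ 96 < 97 = q_5, so the answer is 617/45.

617/45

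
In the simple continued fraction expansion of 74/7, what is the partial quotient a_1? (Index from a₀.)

74 = 10·7 + 4   →  a_0 = 10
7 = 1·4 + 3   →  a_1 = 1

1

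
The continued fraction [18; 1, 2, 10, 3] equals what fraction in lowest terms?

1793/96

Fold from the inside: start with 3/1.
  10 + 1/3 = 31/3
  2 + 3/31 = 65/31
  1 + 31/65 = 96/65
  18 + 65/96 = 1793/96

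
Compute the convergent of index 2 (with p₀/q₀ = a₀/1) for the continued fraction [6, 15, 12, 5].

Using pₖ = aₖpₖ₋₁ + pₖ₋₂, qₖ = aₖqₖ₋₁ + qₖ₋₂ (with p₋₁=1, p₋₂=0, q₋₁=0, q₋₂=1):
  k=0: a=6, p=6, q=1
  k=1: a=15, p=91, q=15
  k=2: a=12, p=1098, q=181

1098/181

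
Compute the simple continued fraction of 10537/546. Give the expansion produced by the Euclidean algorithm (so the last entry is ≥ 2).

10537 = 19×546 + 163
546 = 3×163 + 57
163 = 2×57 + 49
57 = 1×49 + 8
49 = 6×8 + 1
8 = 8×1 + 0  (stop)
So 10537/546 = [19; 3, 2, 1, 6, 8].

[19; 3, 2, 1, 6, 8]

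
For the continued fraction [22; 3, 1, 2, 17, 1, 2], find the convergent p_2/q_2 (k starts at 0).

Using pₖ = aₖpₖ₋₁ + pₖ₋₂, qₖ = aₖqₖ₋₁ + qₖ₋₂ (with p₋₁=1, p₋₂=0, q₋₁=0, q₋₂=1):
  k=0: a=22, p=22, q=1
  k=1: a=3, p=67, q=3
  k=2: a=1, p=89, q=4

89/4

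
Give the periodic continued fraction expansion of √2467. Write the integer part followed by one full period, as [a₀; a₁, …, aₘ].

a₀ = ⌊√2467⌋ = 49.

[49; 1, 2, 49, 2, 1, 98]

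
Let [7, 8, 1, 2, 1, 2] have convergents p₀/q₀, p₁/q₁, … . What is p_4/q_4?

Using pₖ = aₖpₖ₋₁ + pₖ₋₂, qₖ = aₖqₖ₋₁ + qₖ₋₂ (with p₋₁=1, p₋₂=0, q₋₁=0, q₋₂=1):
  k=0: a=7, p=7, q=1
  k=1: a=8, p=57, q=8
  k=2: a=1, p=64, q=9
  k=3: a=2, p=185, q=26
  k=4: a=1, p=249, q=35

249/35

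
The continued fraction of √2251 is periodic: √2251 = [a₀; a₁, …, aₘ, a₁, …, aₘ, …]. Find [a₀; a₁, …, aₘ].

a₀ = ⌊√2251⌋ = 47.
With m₀=0, d₀=1 and mₖ₊₁ = dₖaₖ − mₖ, dₖ₊₁ = (n − mₖ₊₁²)/dₖ, aₖ₊₁ = ⌊(a₀+mₖ₊₁)/dₖ₊₁⌋:
  k=1: m=47, d=42, a=2
  k=2: m=37, d=21, a=4
  k=3: m=47, d=2, a=47
  k=4: m=47, d=21, a=4
  k=5: m=37, d=42, a=2
  k=6: m=47, d=1, a=94
d=1 and a=2a₀=94 at k=6, so the next step gives (m, d) = (47, 42) again — its k=1 value — and the period has length 6.

[47; 2, 4, 47, 4, 2, 94]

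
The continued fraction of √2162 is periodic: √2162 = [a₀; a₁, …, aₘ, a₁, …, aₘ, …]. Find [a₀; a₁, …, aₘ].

[46; 2, 92]

a₀ = ⌊√2162⌋ = 46.
With m₀=0, d₀=1 and mₖ₊₁ = dₖaₖ − mₖ, dₖ₊₁ = (n − mₖ₊₁²)/dₖ, aₖ₊₁ = ⌊(a₀+mₖ₊₁)/dₖ₊₁⌋:
  k=1: m=46, d=46, a=2
  k=2: m=46, d=1, a=92
d=1 and a=2a₀=92 at k=2, so the next step gives (m, d) = (46, 46) again — its k=1 value — and the period has length 2.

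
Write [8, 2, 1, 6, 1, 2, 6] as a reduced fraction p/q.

Using pₖ = aₖpₖ₋₁ + pₖ₋₂ and qₖ = aₖqₖ₋₁ + qₖ₋₂:
  k=0: a=8, p=8, q=1
  k=1: a=2, p=17, q=2
  k=2: a=1, p=25, q=3
  k=3: a=6, p=167, q=20
  k=4: a=1, p=192, q=23
  k=5: a=2, p=551, q=66
  k=6: a=6, p=3498, q=419

3498/419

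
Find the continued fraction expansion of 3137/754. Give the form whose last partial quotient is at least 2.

[4; 6, 4, 3, 9]

3137 = 4×754 + 121
754 = 6×121 + 28
121 = 4×28 + 9
28 = 3×9 + 1
9 = 9×1 + 0  (stop)
So 3137/754 = [4; 6, 4, 3, 9].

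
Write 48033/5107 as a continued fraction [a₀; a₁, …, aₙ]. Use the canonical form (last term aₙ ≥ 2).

[9; 2, 2, 7, 9, 15]

48033 = 9×5107 + 2070
5107 = 2×2070 + 967
2070 = 2×967 + 136
967 = 7×136 + 15
136 = 9×15 + 1
15 = 15×1 + 0  (stop)
So 48033/5107 = [9; 2, 2, 7, 9, 15].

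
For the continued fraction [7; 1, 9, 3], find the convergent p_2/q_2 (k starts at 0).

79/10

Using pₖ = aₖpₖ₋₁ + pₖ₋₂, qₖ = aₖqₖ₋₁ + qₖ₋₂ (with p₋₁=1, p₋₂=0, q₋₁=0, q₋₂=1):
  k=0: a=7, p=7, q=1
  k=1: a=1, p=8, q=1
  k=2: a=9, p=79, q=10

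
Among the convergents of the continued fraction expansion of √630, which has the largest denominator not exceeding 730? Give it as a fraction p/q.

12575/501

√630 = [25; 10, 50, …] (period length 2).
Convergents:
  p_0/q_0 = 25/1
  p_1/q_1 = 251/10
  p_2/q_2 = 12575/501
  p_3/q_3 = 126001/5020
q_2 = 501 ≤ 730 < 5020 = q_3, so the answer is 12575/501.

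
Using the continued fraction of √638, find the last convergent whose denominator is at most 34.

682/27

√638 = [25; 3, 1, 6, 2, 6, 1, 3, 50, …] (period length 8).
Convergents:
  p_0/q_0 = 25/1
  p_1/q_1 = 76/3
  p_2/q_2 = 101/4
  p_3/q_3 = 682/27
  p_4/q_4 = 1465/58
q_3 = 27 ≤ 34 < 58 = q_4, so the answer is 682/27.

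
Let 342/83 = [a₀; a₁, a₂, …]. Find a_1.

342 = 4·83 + 10   →  a_0 = 4
83 = 8·10 + 3   →  a_1 = 8

8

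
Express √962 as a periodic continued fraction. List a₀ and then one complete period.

[31; 62]

a₀ = ⌊√962⌋ = 31.
With m₀=0, d₀=1 and mₖ₊₁ = dₖaₖ − mₖ, dₖ₊₁ = (n − mₖ₊₁²)/dₖ, aₖ₊₁ = ⌊(a₀+mₖ₊₁)/dₖ₊₁⌋:
  k=1: m=31, d=1, a=62
d=1 and a=2a₀=62 at k=1, so the next step gives (m, d) = (31, 1) again — its k=1 value — and the period has length 1.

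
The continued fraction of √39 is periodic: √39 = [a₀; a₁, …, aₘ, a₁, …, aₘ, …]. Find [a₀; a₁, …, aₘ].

a₀ = ⌊√39⌋ = 6.
With m₀=0, d₀=1 and mₖ₊₁ = dₖaₖ − mₖ, dₖ₊₁ = (n − mₖ₊₁²)/dₖ, aₖ₊₁ = ⌊(a₀+mₖ₊₁)/dₖ₊₁⌋:
  k=1: m=6, d=3, a=4
  k=2: m=6, d=1, a=12
d=1 and a=2a₀=12 at k=2, so the next step gives (m, d) = (6, 3) again — its k=1 value — and the period has length 2.

[6; 4, 12]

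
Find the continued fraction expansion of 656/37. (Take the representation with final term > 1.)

656 = 17*37 + 27
37 = 1*27 + 10
27 = 2*10 + 7
10 = 1*7 + 3
7 = 2*3 + 1
3 = 3*1 + 0  (stop)
So 656/37 = [17; 1, 2, 1, 2, 3].

[17; 1, 2, 1, 2, 3]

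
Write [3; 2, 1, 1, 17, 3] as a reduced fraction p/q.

Using pₖ = aₖpₖ₋₁ + pₖ₋₂ and qₖ = aₖqₖ₋₁ + qₖ₋₂:
  k=0: a=3, p=3, q=1
  k=1: a=2, p=7, q=2
  k=2: a=1, p=10, q=3
  k=3: a=1, p=17, q=5
  k=4: a=17, p=299, q=88
  k=5: a=3, p=914, q=269

914/269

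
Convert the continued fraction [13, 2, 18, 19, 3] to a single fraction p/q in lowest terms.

Using pₖ = aₖpₖ₋₁ + pₖ₋₂ and qₖ = aₖqₖ₋₁ + qₖ₋₂:
  k=0: a=13, p=13, q=1
  k=1: a=2, p=27, q=2
  k=2: a=18, p=499, q=37
  k=3: a=19, p=9508, q=705
  k=4: a=3, p=29023, q=2152

29023/2152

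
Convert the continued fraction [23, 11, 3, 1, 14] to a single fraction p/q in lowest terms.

Using pₖ = aₖpₖ₋₁ + pₖ₋₂ and qₖ = aₖqₖ₋₁ + qₖ₋₂:
  k=0: a=23, p=23, q=1
  k=1: a=11, p=254, q=11
  k=2: a=3, p=785, q=34
  k=3: a=1, p=1039, q=45
  k=4: a=14, p=15331, q=664

15331/664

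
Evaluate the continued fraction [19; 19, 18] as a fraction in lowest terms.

6535/343

Fold from the inside: start with 18/1.
  19 + 1/18 = 343/18
  19 + 18/343 = 6535/343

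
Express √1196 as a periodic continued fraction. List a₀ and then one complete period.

[34; 1, 1, 2, 1, 1, 68]

a₀ = ⌊√1196⌋ = 34.
With m₀=0, d₀=1 and mₖ₊₁ = dₖaₖ − mₖ, dₖ₊₁ = (n − mₖ₊₁²)/dₖ, aₖ₊₁ = ⌊(a₀+mₖ₊₁)/dₖ₊₁⌋:
  k=1: m=34, d=40, a=1
  k=2: m=6, d=29, a=1
  k=3: m=23, d=23, a=2
  k=4: m=23, d=29, a=1
  k=5: m=6, d=40, a=1
  k=6: m=34, d=1, a=68
d=1 and a=2a₀=68 at k=6, so the next step gives (m, d) = (34, 40) again — its k=1 value — and the period has length 6.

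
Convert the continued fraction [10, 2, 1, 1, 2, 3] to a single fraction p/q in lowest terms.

Using pₖ = aₖpₖ₋₁ + pₖ₋₂ and qₖ = aₖqₖ₋₁ + qₖ₋₂:
  k=0: a=10, p=10, q=1
  k=1: a=2, p=21, q=2
  k=2: a=1, p=31, q=3
  k=3: a=1, p=52, q=5
  k=4: a=2, p=135, q=13
  k=5: a=3, p=457, q=44

457/44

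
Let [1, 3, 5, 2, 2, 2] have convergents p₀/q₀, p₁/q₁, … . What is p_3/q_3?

Using pₖ = aₖpₖ₋₁ + pₖ₋₂, qₖ = aₖqₖ₋₁ + qₖ₋₂ (with p₋₁=1, p₋₂=0, q₋₁=0, q₋₂=1):
  k=0: a=1, p=1, q=1
  k=1: a=3, p=4, q=3
  k=2: a=5, p=21, q=16
  k=3: a=2, p=46, q=35

46/35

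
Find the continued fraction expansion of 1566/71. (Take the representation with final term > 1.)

[22; 17, 1, 3]

1566 = 22*71 + 4
71 = 17*4 + 3
4 = 1*3 + 1
3 = 3*1 + 0  (stop)
So 1566/71 = [22; 17, 1, 3].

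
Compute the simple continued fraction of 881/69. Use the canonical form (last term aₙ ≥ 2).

881 = 12*69 + 53
69 = 1*53 + 16
53 = 3*16 + 5
16 = 3*5 + 1
5 = 5*1 + 0  (stop)
So 881/69 = [12; 1, 3, 3, 5].

[12; 1, 3, 3, 5]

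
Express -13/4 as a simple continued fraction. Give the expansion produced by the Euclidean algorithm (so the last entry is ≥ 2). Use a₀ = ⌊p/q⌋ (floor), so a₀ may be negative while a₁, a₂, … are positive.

[-4; 1, 3]

-13 = -4×4 + 3
4 = 1×3 + 1
3 = 3×1 + 0  (stop)
So -13/4 = [-4; 1, 3].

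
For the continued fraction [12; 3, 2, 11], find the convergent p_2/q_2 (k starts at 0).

86/7

Using pₖ = aₖpₖ₋₁ + pₖ₋₂, qₖ = aₖqₖ₋₁ + qₖ₋₂ (with p₋₁=1, p₋₂=0, q₋₁=0, q₋₂=1):
  k=0: a=12, p=12, q=1
  k=1: a=3, p=37, q=3
  k=2: a=2, p=86, q=7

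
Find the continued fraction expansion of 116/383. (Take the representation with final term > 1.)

116 = 0·383 + 116
383 = 3·116 + 35
116 = 3·35 + 11
35 = 3·11 + 2
11 = 5·2 + 1
2 = 2·1 + 0  (stop)
So 116/383 = [0; 3, 3, 3, 5, 2].

[0; 3, 3, 3, 5, 2]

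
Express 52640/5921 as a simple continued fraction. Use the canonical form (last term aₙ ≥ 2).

[8; 1, 8, 8, 8, 1, 8]

52640 = 8·5921 + 5272
5921 = 1·5272 + 649
5272 = 8·649 + 80
649 = 8·80 + 9
80 = 8·9 + 8
9 = 1·8 + 1
8 = 8·1 + 0  (stop)
So 52640/5921 = [8; 1, 8, 8, 8, 1, 8].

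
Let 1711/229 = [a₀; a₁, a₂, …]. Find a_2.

8

1711 = 7·229 + 108   →  a_0 = 7
229 = 2·108 + 13   →  a_1 = 2
108 = 8·13 + 4   →  a_2 = 8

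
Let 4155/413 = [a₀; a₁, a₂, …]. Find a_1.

16

4155 = 10·413 + 25   →  a_0 = 10
413 = 16·25 + 13   →  a_1 = 16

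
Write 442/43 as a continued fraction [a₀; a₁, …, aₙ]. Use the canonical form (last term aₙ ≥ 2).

[10; 3, 1, 1, 2, 2]

442 = 10·43 + 12
43 = 3·12 + 7
12 = 1·7 + 5
7 = 1·5 + 2
5 = 2·2 + 1
2 = 2·1 + 0  (stop)
So 442/43 = [10; 3, 1, 1, 2, 2].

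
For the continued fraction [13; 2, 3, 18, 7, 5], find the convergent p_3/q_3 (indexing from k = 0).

Using pₖ = aₖpₖ₋₁ + pₖ₋₂, qₖ = aₖqₖ₋₁ + qₖ₋₂ (with p₋₁=1, p₋₂=0, q₋₁=0, q₋₂=1):
  k=0: a=13, p=13, q=1
  k=1: a=2, p=27, q=2
  k=2: a=3, p=94, q=7
  k=3: a=18, p=1719, q=128

1719/128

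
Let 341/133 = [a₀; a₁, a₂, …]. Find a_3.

341 = 2·133 + 75   →  a_0 = 2
133 = 1·75 + 58   →  a_1 = 1
75 = 1·58 + 17   →  a_2 = 1
58 = 3·17 + 7   →  a_3 = 3

3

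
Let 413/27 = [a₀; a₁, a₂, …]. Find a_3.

1

413 = 15·27 + 8   →  a_0 = 15
27 = 3·8 + 3   →  a_1 = 3
8 = 2·3 + 2   →  a_2 = 2
3 = 1·2 + 1   →  a_3 = 1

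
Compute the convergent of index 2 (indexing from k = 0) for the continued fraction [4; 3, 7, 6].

Using pₖ = aₖpₖ₋₁ + pₖ₋₂, qₖ = aₖqₖ₋₁ + qₖ₋₂ (with p₋₁=1, p₋₂=0, q₋₁=0, q₋₂=1):
  k=0: a=4, p=4, q=1
  k=1: a=3, p=13, q=3
  k=2: a=7, p=95, q=22

95/22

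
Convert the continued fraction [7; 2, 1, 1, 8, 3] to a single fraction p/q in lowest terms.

Fold from the inside: start with 3/1.
  8 + 1/3 = 25/3
  1 + 3/25 = 28/25
  1 + 25/28 = 53/28
  2 + 28/53 = 134/53
  7 + 53/134 = 991/134

991/134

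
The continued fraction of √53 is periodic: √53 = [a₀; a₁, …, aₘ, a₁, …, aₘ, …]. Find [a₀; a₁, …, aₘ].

a₀ = ⌊√53⌋ = 7.

[7; 3, 1, 1, 3, 14]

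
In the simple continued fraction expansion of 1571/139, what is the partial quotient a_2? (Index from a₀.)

1571 = 11·139 + 42   →  a_0 = 11
139 = 3·42 + 13   →  a_1 = 3
42 = 3·13 + 3   →  a_2 = 3

3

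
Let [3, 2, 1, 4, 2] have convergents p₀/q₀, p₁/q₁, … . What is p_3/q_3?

Using pₖ = aₖpₖ₋₁ + pₖ₋₂, qₖ = aₖqₖ₋₁ + qₖ₋₂ (with p₋₁=1, p₋₂=0, q₋₁=0, q₋₂=1):
  k=0: a=3, p=3, q=1
  k=1: a=2, p=7, q=2
  k=2: a=1, p=10, q=3
  k=3: a=4, p=47, q=14

47/14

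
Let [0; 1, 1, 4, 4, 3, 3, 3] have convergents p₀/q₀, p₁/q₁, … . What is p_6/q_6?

225/407

Using pₖ = aₖpₖ₋₁ + pₖ₋₂, qₖ = aₖqₖ₋₁ + qₖ₋₂ (with p₋₁=1, p₋₂=0, q₋₁=0, q₋₂=1):
  k=0: a=0, p=0, q=1
  k=1: a=1, p=1, q=1
  k=2: a=1, p=1, q=2
  k=3: a=4, p=5, q=9
  k=4: a=4, p=21, q=38
  k=5: a=3, p=68, q=123
  k=6: a=3, p=225, q=407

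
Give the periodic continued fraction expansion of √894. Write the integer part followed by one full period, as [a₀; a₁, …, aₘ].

a₀ = ⌊√894⌋ = 29.
With m₀=0, d₀=1 and mₖ₊₁ = dₖaₖ − mₖ, dₖ₊₁ = (n − mₖ₊₁²)/dₖ, aₖ₊₁ = ⌊(a₀+mₖ₊₁)/dₖ₊₁⌋:
  k=1: m=29, d=53, a=1
  k=2: m=24, d=6, a=8
  k=3: m=24, d=53, a=1
  k=4: m=29, d=1, a=58
d=1 and a=2a₀=58 at k=4, so the next step gives (m, d) = (29, 53) again — its k=1 value — and the period has length 4.

[29; 1, 8, 1, 58]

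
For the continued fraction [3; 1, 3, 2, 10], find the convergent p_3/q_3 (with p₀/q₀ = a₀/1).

34/9

Using pₖ = aₖpₖ₋₁ + pₖ₋₂, qₖ = aₖqₖ₋₁ + qₖ₋₂ (with p₋₁=1, p₋₂=0, q₋₁=0, q₋₂=1):
  k=0: a=3, p=3, q=1
  k=1: a=1, p=4, q=1
  k=2: a=3, p=15, q=4
  k=3: a=2, p=34, q=9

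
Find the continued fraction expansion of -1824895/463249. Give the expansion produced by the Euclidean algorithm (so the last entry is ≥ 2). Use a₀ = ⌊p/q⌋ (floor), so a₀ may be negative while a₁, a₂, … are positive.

[-4; 16, 2, 16, 3, 17, 16]

-1824895 = -4·463249 + 28101
463249 = 16·28101 + 13633
28101 = 2·13633 + 835
13633 = 16·835 + 273
835 = 3·273 + 16
273 = 17·16 + 1
16 = 16·1 + 0  (stop)
So -1824895/463249 = [-4; 16, 2, 16, 3, 17, 16].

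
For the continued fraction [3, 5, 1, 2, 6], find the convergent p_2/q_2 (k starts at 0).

19/6

Using pₖ = aₖpₖ₋₁ + pₖ₋₂, qₖ = aₖqₖ₋₁ + qₖ₋₂ (with p₋₁=1, p₋₂=0, q₋₁=0, q₋₂=1):
  k=0: a=3, p=3, q=1
  k=1: a=5, p=16, q=5
  k=2: a=1, p=19, q=6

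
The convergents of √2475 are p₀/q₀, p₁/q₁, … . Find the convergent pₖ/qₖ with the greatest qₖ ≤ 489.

√2475 = [49; 1, 2, 1, 98, …] (period length 4).
Convergents:
  p_0/q_0 = 49/1
  p_1/q_1 = 50/1
  p_2/q_2 = 149/3
  p_3/q_3 = 199/4
  p_4/q_4 = 19651/395
  p_5/q_5 = 19850/399
  p_6/q_6 = 59351/1193
q_5 = 399 ≤ 489 < 1193 = q_6, so the answer is 19850/399.

19850/399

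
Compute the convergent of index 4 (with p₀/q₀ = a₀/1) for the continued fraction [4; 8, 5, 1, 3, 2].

775/188

Using pₖ = aₖpₖ₋₁ + pₖ₋₂, qₖ = aₖqₖ₋₁ + qₖ₋₂ (with p₋₁=1, p₋₂=0, q₋₁=0, q₋₂=1):
  k=0: a=4, p=4, q=1
  k=1: a=8, p=33, q=8
  k=2: a=5, p=169, q=41
  k=3: a=1, p=202, q=49
  k=4: a=3, p=775, q=188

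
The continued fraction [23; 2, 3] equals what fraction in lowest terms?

164/7

Using pₖ = aₖpₖ₋₁ + pₖ₋₂ and qₖ = aₖqₖ₋₁ + qₖ₋₂:
  k=0: a=23, p=23, q=1
  k=1: a=2, p=47, q=2
  k=2: a=3, p=164, q=7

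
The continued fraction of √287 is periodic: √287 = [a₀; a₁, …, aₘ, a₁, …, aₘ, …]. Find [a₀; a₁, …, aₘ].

a₀ = ⌊√287⌋ = 16.
With m₀=0, d₀=1 and mₖ₊₁ = dₖaₖ − mₖ, dₖ₊₁ = (n − mₖ₊₁²)/dₖ, aₖ₊₁ = ⌊(a₀+mₖ₊₁)/dₖ₊₁⌋:
  k=1: m=16, d=31, a=1
  k=2: m=15, d=2, a=15
  k=3: m=15, d=31, a=1
  k=4: m=16, d=1, a=32
d=1 and a=2a₀=32 at k=4, so the next step gives (m, d) = (16, 31) again — its k=1 value — and the period has length 4.

[16; 1, 15, 1, 32]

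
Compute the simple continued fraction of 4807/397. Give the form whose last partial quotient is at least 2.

4807 = 12*397 + 43
397 = 9*43 + 10
43 = 4*10 + 3
10 = 3*3 + 1
3 = 3*1 + 0  (stop)
So 4807/397 = [12; 9, 4, 3, 3].

[12; 9, 4, 3, 3]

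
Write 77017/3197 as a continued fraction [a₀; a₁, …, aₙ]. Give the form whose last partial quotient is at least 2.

77017 = 24·3197 + 289
3197 = 11·289 + 18
289 = 16·18 + 1
18 = 18·1 + 0  (stop)
So 77017/3197 = [24; 11, 16, 18].

[24; 11, 16, 18]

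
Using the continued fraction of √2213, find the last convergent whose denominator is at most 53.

√2213 = [47; 23, 1, 1, 23, 94, …] (period length 5).
Convergents:
  p_0/q_0 = 47/1
  p_1/q_1 = 1082/23
  p_2/q_2 = 1129/24
  p_3/q_3 = 2211/47
  p_4/q_4 = 51982/1105
q_3 = 47 ≤ 53 < 1105 = q_4, so the answer is 2211/47.

2211/47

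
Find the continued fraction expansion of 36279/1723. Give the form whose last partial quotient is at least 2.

36279 = 21×1723 + 96
1723 = 17×96 + 91
96 = 1×91 + 5
91 = 18×5 + 1
5 = 5×1 + 0  (stop)
So 36279/1723 = [21; 17, 1, 18, 5].

[21; 17, 1, 18, 5]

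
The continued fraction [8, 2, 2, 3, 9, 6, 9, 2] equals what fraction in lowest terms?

156881/18651

Using pₖ = aₖpₖ₋₁ + pₖ₋₂ and qₖ = aₖqₖ₋₁ + qₖ₋₂:
  k=0: a=8, p=8, q=1
  k=1: a=2, p=17, q=2
  k=2: a=2, p=42, q=5
  k=3: a=3, p=143, q=17
  k=4: a=9, p=1329, q=158
  k=5: a=6, p=8117, q=965
  k=6: a=9, p=74382, q=8843
  k=7: a=2, p=156881, q=18651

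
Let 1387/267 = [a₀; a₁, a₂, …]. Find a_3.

2

1387 = 5·267 + 52   →  a_0 = 5
267 = 5·52 + 7   →  a_1 = 5
52 = 7·7 + 3   →  a_2 = 7
7 = 2·3 + 1   →  a_3 = 2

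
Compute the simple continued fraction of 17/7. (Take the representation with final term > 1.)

[2; 2, 3]

17 = 2*7 + 3
7 = 2*3 + 1
3 = 3*1 + 0  (stop)
So 17/7 = [2; 2, 3].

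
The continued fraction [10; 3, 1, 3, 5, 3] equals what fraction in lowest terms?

Using pₖ = aₖpₖ₋₁ + pₖ₋₂ and qₖ = aₖqₖ₋₁ + qₖ₋₂:
  k=0: a=10, p=10, q=1
  k=1: a=3, p=31, q=3
  k=2: a=1, p=41, q=4
  k=3: a=3, p=154, q=15
  k=4: a=5, p=811, q=79
  k=5: a=3, p=2587, q=252

2587/252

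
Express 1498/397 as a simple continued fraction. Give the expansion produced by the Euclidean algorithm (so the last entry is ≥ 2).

1498 = 3·397 + 307
397 = 1·307 + 90
307 = 3·90 + 37
90 = 2·37 + 16
37 = 2·16 + 5
16 = 3·5 + 1
5 = 5·1 + 0  (stop)
So 1498/397 = [3; 1, 3, 2, 2, 3, 5].

[3; 1, 3, 2, 2, 3, 5]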